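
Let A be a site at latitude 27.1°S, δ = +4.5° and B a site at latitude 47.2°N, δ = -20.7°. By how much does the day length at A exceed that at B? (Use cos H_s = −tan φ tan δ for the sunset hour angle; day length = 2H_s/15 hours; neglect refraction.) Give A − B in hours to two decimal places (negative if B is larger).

A: H_s = arccos(−tan -27.1° · tan 4.5°) = 87.69°, so 2H_s/15 = 11.6920 h.
B: H_s = arccos(−tan 47.2° · tan -20.7°) = 65.92°, so 2H_s/15 = 8.7893 h.
A − B = 11.6920 − 8.7893 = 2.9027 h.

+2.90 h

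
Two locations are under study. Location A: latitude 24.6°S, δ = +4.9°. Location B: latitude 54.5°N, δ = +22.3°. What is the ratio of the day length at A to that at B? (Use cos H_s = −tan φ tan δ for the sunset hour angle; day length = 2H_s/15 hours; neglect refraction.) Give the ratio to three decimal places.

0.701

A: H_s = arccos(−tan -24.6° · tan 4.9°) = 87.75°, so 2H_s/15 = 11.7000 h.
B: H_s = arccos(−tan 54.5° · tan 22.3°) = 125.10°, so 2H_s/15 = 16.6800 h.
Ratio A/B = 11.7000 / 16.6800 = 0.7014.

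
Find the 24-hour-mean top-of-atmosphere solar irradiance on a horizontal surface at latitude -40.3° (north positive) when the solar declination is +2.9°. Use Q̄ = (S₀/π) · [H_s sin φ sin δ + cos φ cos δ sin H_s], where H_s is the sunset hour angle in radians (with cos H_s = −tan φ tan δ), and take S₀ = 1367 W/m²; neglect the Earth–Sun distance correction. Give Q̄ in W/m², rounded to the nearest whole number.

cos H_s = −tan(-40.3°) · tan(2.9°) = 0.0430, so H_s = arccos(0.0430) = 87.54°. In radians, H_s = 1.5279.
H_s sin φ sin δ = 1.5279 × -0.6468 × 0.0506 = -0.0500.
cos φ cos δ sin H_s = 0.7627 × 0.9987 × 0.9991 = 0.7610.
Q̄ = (1367/π) × (-0.0500 + 0.7610) = 435.13 × 0.7110 = 309.38 W/m².

309 W/m²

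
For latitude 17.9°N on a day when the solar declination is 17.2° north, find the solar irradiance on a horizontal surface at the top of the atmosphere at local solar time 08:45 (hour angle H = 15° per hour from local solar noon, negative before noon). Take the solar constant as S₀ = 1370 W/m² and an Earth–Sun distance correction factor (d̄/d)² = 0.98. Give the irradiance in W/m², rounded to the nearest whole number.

927 W/m²

Hour angle H = 15° × (8.75 − 12) = -48.75°.
cos θ_z = sin(17.9°) sin(17.2°) + cos(17.9°) cos(17.2°) cos(-48.75°) = 0.0909 + 0.5994 = 0.6903.
Top-of-atmosphere irradiance = S₀ (d̄/d)² cos θ_z = 1370 × 0.98 × 0.6903 = 926.80 W/m².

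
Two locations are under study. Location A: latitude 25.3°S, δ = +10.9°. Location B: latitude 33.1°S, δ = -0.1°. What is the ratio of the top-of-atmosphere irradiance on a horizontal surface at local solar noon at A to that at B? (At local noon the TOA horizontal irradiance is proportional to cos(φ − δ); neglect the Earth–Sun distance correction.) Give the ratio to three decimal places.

0.962

A: cos θ_z = cos(-25.3° − (10.9°)) = 0.8070.
B: cos θ_z = cos(-33.1° − (-0.1°)) = 0.8387.
Ratio A/B = 0.8070 / 0.8387 = 0.9622.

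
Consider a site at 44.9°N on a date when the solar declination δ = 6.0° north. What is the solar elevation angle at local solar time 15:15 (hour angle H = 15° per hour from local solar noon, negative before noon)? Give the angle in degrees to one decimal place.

32.6°

Hour angle H = 15° × (15.25 − 12) = 48.75°.
cos θ_z = sin φ sin δ + cos φ cos δ cos H = (0.7059)(0.1045) + (0.7083)(0.9945)(0.6593) = 0.5382.
θ_z = arccos(0.5382) = 57.44°, so the elevation is 90° − 57.44° = 32.56°.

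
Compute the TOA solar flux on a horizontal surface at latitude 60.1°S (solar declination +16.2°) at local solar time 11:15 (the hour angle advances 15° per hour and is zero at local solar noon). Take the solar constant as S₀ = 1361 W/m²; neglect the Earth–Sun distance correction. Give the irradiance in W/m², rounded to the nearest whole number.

Hour angle H = 15° × (11.25 − 12) = -11.25°.
cos θ_z = sin(-60.1°) sin(16.2°) + cos(-60.1°) cos(16.2°) cos(-11.25°) = -0.2419 + 0.4695 = 0.2276.
Top-of-atmosphere irradiance = S₀ cos θ_z = 1361 × 0.2276 = 309.76 W/m².

310 W/m²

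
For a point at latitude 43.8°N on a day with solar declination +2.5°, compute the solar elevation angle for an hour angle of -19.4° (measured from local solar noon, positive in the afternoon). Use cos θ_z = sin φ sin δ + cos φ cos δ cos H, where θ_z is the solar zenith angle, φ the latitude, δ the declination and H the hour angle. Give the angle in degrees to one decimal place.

45.3°

cos θ_z = sin(43.8°) sin(2.5°) + cos(43.8°) cos(2.5°) cos(-19.40°) = 0.0302 + 0.6801 = 0.7103.
θ_z = arccos(0.7103) = 44.74°, so the elevation is 90° − 44.74° = 45.26°.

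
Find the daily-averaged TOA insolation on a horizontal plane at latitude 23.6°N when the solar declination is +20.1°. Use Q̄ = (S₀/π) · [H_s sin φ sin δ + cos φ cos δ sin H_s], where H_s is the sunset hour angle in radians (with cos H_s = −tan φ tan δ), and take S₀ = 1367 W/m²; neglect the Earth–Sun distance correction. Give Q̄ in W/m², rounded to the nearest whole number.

cos H_s = −tan(23.6°) · tan(20.1°) = -0.1599, so H_s = arccos(-0.1599) = 99.20°. In radians, H_s = 1.7314.
H_s sin φ sin δ = 1.7314 × 0.4003 × 0.3437 = 0.2382.
cos φ cos δ sin H_s = 0.9164 × 0.9391 × 0.9871 = 0.8495.
Q̄ = (1367/π) × (0.2382 + 0.8495) = 435.13 × 1.0877 = 473.29 W/m².

473 W/m²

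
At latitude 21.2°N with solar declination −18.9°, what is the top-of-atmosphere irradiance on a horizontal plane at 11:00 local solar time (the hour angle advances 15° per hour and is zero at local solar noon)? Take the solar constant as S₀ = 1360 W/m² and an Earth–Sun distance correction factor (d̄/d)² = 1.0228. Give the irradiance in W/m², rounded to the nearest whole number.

Hour angle H = 15° × (11 − 12) = -15.00°.
cos θ_z = sin φ sin δ + cos φ cos δ cos H = (0.3616)(-0.3239) + (0.9323)(0.9461)(0.9659) = 0.7348.
Top-of-atmosphere irradiance = S₀ (d̄/d)² cos θ_z = 1360 × 1.0228 × 0.7348 = 1022.11 W/m².

1022 W/m²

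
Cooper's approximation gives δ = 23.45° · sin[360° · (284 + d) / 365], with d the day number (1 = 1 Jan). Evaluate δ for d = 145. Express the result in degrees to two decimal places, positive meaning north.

360 × (284 + 145) / 365 = 423.123°; sin(423.123°) = 0.8920.
δ = 23.45 × 0.8920 = 20.917° ≈ +20.92°.

+20.92°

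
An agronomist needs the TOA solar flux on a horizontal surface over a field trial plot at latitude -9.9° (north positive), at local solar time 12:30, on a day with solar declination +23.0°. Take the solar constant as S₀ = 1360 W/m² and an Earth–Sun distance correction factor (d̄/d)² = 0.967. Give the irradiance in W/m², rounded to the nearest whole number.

Hour angle H = 15° × (12.5 − 12) = 7.50°.
cos θ_z = sin φ sin δ + cos φ cos δ cos H = (-0.1719)(0.3907) + (0.9851)(0.9205)(0.9914) = 0.8318.
Top-of-atmosphere irradiance = S₀ (d̄/d)² cos θ_z = 1360 × 0.967 × 0.8318 = 1093.92 W/m².

1094 W/m²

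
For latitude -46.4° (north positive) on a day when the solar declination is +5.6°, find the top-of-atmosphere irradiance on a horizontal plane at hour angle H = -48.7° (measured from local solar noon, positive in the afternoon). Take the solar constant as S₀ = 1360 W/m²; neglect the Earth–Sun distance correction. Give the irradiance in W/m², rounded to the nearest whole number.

cos θ_z = sin φ sin δ + cos φ cos δ cos H = (-0.7242)(0.0976) + (0.6896)(0.9952)(0.6600) = 0.3823.
Top-of-atmosphere irradiance = S₀ cos θ_z = 1360 × 0.3823 = 519.93 W/m².

520 W/m²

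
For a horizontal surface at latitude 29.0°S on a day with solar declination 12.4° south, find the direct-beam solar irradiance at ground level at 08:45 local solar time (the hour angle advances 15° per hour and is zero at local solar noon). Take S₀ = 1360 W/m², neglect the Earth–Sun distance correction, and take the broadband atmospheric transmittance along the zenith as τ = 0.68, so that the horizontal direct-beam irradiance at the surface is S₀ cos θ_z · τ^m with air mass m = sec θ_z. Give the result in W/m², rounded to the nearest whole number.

Hour angle H = 15° × (8.75 − 12) = -48.75°.
With φ = -29.0°, δ = -12.4°, H = -48.75°: sin φ sin δ = 0.1041, cos φ cos δ cos H = 0.5632, so cos θ_z = 0.6673.
Air mass m = 1/cos θ_z = 1/0.6673 = 1.499; τ^m = 0.68^1.499 = 0.5610.
Surface direct beam = 1360 × 0.6673 × 0.5610 = 509.12 W/m².

509 W/m²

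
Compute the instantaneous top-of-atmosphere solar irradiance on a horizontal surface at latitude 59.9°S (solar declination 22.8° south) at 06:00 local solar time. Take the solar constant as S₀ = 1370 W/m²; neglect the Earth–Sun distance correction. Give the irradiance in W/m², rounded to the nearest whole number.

Hour angle H = 15° × (6 − 12) = -90.00°.
cos θ_z = sin φ sin δ + cos φ cos δ cos H = (-0.8652)(-0.3875) + (0.5015)(0.9219)(0.0000) = 0.3353.
Top-of-atmosphere irradiance = S₀ cos θ_z = 1370 × 0.3353 = 459.36 W/m².

459 W/m²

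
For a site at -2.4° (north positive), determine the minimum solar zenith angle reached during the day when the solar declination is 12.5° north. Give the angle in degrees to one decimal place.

14.9°

At local solar noon the hour angle is zero, so the zenith angle is |φ − δ| = |-2.4° − (12.5°)| = 14.9°.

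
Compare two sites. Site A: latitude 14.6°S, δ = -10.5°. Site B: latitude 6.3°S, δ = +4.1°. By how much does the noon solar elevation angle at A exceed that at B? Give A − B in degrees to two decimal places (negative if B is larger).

A: 90° − |-14.6 − (-10.5)| = 85.90°.
B: 90° − |-6.3 − (4.1)| = 79.60°.
A − B = 85.90 − 79.60 = 6.30°.

+6.30°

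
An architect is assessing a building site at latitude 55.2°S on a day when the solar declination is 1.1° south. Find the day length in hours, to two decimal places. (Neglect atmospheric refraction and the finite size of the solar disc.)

12.21 hours

−tan φ tan δ = −(-1.4388)(-0.0192) = -0.0276; H_s = arccos(-0.0276) = 91.58°.
Day length = 2 H_s / 15° h⁻¹ = 183.16° / 15 = 12.211 h.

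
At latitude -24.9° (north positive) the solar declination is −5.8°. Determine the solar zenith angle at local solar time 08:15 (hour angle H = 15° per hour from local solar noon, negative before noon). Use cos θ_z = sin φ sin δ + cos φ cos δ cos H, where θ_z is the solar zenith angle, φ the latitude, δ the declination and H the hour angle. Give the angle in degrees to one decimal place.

Hour angle H = 15° × (8.25 − 12) = -56.25°.
cos θ_z = sin(-24.9°) sin(-5.8°) + cos(-24.9°) cos(-5.8°) cos(-56.25°) = 0.0425 + 0.5013 = 0.5438.
θ_z = arccos(0.5438) = 57.06°.

57.1°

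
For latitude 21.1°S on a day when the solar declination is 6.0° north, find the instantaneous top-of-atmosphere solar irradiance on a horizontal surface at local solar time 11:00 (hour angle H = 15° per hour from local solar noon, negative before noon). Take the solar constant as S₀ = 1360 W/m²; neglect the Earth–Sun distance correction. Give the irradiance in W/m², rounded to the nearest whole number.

1168 W/m²

Hour angle H = 15° × (11 − 12) = -15.00°.
With φ = -21.1°, δ = 6.0°, H = -15.00°: sin φ sin δ = -0.0376, cos φ cos δ cos H = 0.8962, so cos θ_z = 0.8586.
Top-of-atmosphere irradiance = S₀ cos θ_z = 1360 × 0.8586 = 1167.70 W/m².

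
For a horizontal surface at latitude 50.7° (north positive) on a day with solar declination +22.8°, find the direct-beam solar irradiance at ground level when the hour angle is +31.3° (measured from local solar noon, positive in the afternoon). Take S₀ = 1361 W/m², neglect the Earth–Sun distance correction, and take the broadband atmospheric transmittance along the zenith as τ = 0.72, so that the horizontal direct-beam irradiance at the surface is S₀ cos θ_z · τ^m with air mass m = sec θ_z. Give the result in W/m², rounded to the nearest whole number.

cos θ_z = sin φ sin δ + cos φ cos δ cos H = (0.7738)(0.3875) + (0.6334)(0.9219)(0.8545) = 0.7988.
Air mass m = 1/cos θ_z = 1/0.7988 = 1.252; τ^m = 0.72^1.252 = 0.6628.
Surface direct beam = 1361 × 0.7988 × 0.6628 = 720.57 W/m².

721 W/m²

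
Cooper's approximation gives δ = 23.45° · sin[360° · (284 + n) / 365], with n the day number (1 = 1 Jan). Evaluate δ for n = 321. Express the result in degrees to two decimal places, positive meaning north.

-19.60°

360 × (284 + 321) / 365 = 596.712°; sin(596.712°) = -0.8359.
δ = 23.45 × -0.8359 = -19.602° ≈ -19.60°.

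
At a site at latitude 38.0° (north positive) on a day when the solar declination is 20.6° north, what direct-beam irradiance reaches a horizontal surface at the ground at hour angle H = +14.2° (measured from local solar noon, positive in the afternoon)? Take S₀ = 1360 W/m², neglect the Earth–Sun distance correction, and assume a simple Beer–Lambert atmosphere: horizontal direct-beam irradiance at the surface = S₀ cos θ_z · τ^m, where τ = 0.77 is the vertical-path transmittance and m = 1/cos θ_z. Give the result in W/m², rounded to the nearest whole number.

957 W/m²

cos θ_z = sin φ sin δ + cos φ cos δ cos H = (0.6157)(0.3518) + (0.7880)(0.9361)(0.9694) = 0.9317.
Air mass m = 1/cos θ_z = 1/0.9317 = 1.073; τ^m = 0.77^1.073 = 0.7554.
Surface direct beam = 1360 × 0.9317 × 0.7554 = 957.18 W/m².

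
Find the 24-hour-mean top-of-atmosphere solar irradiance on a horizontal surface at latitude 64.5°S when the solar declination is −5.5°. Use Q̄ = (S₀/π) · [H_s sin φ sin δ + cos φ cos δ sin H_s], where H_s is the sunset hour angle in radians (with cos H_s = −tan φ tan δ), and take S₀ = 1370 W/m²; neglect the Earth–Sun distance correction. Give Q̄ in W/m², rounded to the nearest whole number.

250 W/m²

cos H_s = −tan(-64.5°) · tan(-5.5°) = -0.2019, so H_s = arccos(-0.2019) = 101.65°. In radians, H_s = 1.7741.
H_s sin φ sin δ = 1.7741 × -0.9026 × -0.0958 = 0.1534.
cos φ cos δ sin H_s = 0.4305 × 0.9954 × 0.9794 = 0.4197.
Q̄ = (1370/π) × (0.1534 + 0.4197) = 436.08 × 0.5731 = 249.92 W/m².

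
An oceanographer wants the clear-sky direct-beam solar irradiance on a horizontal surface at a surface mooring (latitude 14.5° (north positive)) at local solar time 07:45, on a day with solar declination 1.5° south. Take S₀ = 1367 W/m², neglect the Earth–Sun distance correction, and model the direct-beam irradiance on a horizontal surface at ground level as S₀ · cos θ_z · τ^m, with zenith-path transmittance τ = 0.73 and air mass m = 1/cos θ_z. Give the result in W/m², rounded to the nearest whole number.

273 W/m²

Hour angle H = 15° × (7.75 − 12) = -63.75°.
With φ = 14.5°, δ = -1.5°, H = -63.75°: sin φ sin δ = -0.0066, cos φ cos δ cos H = 0.4281, so cos θ_z = 0.4215.
Air mass m = 1/cos θ_z = 1/0.4215 = 2.372; τ^m = 0.73^2.372 = 0.4740.
Surface direct beam = 1367 × 0.4215 × 0.4740 = 273.11 W/m².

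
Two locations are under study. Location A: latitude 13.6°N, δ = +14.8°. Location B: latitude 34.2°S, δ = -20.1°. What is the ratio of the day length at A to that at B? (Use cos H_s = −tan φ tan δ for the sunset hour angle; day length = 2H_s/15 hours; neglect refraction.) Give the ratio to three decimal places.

0.897

A: H_s = arccos(−tan 13.6° · tan 14.8°) = 93.66°, so 2H_s/15 = 12.4880 h.
B: H_s = arccos(−tan -34.2° · tan -20.1°) = 104.40°, so 2H_s/15 = 13.9200 h.
Ratio A/B = 12.4880 / 13.9200 = 0.8971.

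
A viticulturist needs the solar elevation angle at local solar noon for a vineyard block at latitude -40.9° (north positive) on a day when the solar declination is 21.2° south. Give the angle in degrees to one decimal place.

At local solar noon the hour angle is zero, so the elevation is 90° − |φ − δ| = 90° − |-40.9° − (-21.2°)| = 90° − 19.7° = 70.3°.

70.3°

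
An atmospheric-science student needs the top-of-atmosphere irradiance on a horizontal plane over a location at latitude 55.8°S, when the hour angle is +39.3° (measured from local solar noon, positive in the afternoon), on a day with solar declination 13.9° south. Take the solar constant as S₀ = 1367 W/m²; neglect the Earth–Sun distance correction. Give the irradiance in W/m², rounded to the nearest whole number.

cos θ_z = sin(-55.8°) sin(-13.9°) + cos(-55.8°) cos(-13.9°) cos(39.30°) = 0.1987 + 0.4222 = 0.6209.
Top-of-atmosphere irradiance = S₀ cos θ_z = 1367 × 0.6209 = 848.77 W/m².

849 W/m²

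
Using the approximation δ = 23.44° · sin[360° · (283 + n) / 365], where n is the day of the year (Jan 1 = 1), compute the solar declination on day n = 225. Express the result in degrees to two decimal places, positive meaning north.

360 × (283 + 225) / 365 = 501.041°; sin(501.041°) = 0.6288.
δ = 23.44 × 0.6288 = 14.739° ≈ +14.74°.

+14.74°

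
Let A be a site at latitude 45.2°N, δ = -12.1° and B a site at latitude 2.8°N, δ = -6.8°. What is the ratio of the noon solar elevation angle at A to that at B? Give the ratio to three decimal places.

A: 90° − |45.2 − (-12.1)| = 32.70°.
B: 90° − |2.8 − (-6.8)| = 80.40°.
Ratio A/B = 32.7000 / 80.4000 = 0.4067.

0.407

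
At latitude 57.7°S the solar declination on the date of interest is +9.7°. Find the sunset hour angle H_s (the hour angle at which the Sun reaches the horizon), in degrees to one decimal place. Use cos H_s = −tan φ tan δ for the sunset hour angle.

74.3°

−tan φ tan δ = −(-1.5818)(0.1709) = 0.2703; H_s = arccos(0.2703) = 74.32°.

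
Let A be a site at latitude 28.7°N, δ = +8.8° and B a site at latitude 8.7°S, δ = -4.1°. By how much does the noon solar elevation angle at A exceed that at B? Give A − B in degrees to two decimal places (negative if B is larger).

-15.30°

A: 90° − |28.7 − (8.8)| = 70.10°.
B: 90° − |-8.7 − (-4.1)| = 85.40°.
A − B = 70.10 − 85.40 = -15.30°.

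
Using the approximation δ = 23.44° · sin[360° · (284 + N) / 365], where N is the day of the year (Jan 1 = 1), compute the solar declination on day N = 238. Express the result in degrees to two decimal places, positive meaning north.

+9.96°

360 × (284 + 238) / 365 = 514.849°; sin(514.849°) = 0.4250.
δ = 23.44 × 0.4250 = 9.962° ≈ +9.96°.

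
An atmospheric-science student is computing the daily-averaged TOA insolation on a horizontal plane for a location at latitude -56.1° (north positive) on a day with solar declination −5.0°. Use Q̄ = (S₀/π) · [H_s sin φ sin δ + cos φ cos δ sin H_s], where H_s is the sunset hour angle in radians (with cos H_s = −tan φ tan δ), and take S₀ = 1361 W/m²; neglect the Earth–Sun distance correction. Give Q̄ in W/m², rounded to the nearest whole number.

292 W/m²

−tan φ tan δ = −(-1.4882)(-0.0875) = -0.1302; H_s = arccos(-0.1302) = 97.48°. In radians, H_s = 1.7013.
H_s sin φ sin δ = 1.7013 × -0.8300 × -0.0872 = 0.1231.
cos φ cos δ sin H_s = 0.5577 × 0.9962 × 0.9915 = 0.5509.
Q̄ = (1361/π) × (0.1231 + 0.5509) = 433.22 × 0.6740 = 291.99 W/m².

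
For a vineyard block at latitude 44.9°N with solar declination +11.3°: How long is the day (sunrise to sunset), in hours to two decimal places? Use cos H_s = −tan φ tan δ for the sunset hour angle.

13.53 hours

cos H_s = −tan(44.9°) · tan(11.3°) = -0.1991, so H_s = arccos(-0.1991) = 101.48°.
Day length = 2 H_s / 15° h⁻¹ = 202.96° / 15 = 13.531 h.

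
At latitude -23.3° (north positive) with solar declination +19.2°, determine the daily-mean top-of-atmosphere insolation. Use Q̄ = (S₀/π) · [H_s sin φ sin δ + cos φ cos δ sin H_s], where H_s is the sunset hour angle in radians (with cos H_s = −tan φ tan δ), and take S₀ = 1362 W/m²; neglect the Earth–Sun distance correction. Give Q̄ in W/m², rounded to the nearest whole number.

292 W/m²

cos H_s = −tan(-23.3°) · tan(19.2°) = 0.1500, so H_s = arccos(0.1500) = 81.37°. In radians, H_s = 1.4202.
H_s sin φ sin δ = 1.4202 × -0.3955 × 0.3289 = -0.1847.
cos φ cos δ sin H_s = 0.9184 × 0.9444 × 0.9887 = 0.8575.
Q̄ = (1362/π) × (-0.1847 + 0.8575) = 433.54 × 0.6728 = 291.69 W/m².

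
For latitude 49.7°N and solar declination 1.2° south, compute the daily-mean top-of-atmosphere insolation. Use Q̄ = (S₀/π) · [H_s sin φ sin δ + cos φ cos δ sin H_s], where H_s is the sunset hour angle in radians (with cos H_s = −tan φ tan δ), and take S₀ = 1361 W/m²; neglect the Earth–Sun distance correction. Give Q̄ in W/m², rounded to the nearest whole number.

269 W/m²

The sunset hour angle satisfies cos H_s = −tan φ tan δ = 0.0247, giving H_s = 88.58°. In radians, H_s = 1.5460.
H_s sin φ sin δ = 1.5460 × 0.7627 × -0.0209 = -0.0246.
cos φ cos δ sin H_s = 0.6468 × 0.9998 × 0.9997 = 0.6465.
Q̄ = (1361/π) × (-0.0246 + 0.6465) = 433.22 × 0.6219 = 269.42 W/m².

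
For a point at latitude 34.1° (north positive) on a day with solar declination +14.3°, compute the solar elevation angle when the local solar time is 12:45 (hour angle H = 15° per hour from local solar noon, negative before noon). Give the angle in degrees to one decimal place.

Hour angle H = 15° × (12.75 − 12) = 11.25°.
With φ = 34.1°, δ = 14.3°, H = 11.25°: sin φ sin δ = 0.1385, cos φ cos δ cos H = 0.7870, so cos θ_z = 0.9255.
θ_z = arccos(0.9255) = 22.26°, so the elevation is 90° − 22.26° = 67.74°.

67.7°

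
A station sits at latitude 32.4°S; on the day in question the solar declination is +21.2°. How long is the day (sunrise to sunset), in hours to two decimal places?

cos H_s = −tan(-32.4°) · tan(21.2°) = 0.2462, so H_s = arccos(0.2462) = 75.75°.
Day length = 2 H_s / 15° h⁻¹ = 151.50° / 15 = 10.100 h.

10.10 hours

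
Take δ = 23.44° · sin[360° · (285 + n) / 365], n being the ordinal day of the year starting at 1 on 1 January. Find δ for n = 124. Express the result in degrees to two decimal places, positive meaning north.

+16.10°

360 × (285 + 124) / 365 = 403.397°; sin(403.397°) = 0.6870.
δ = 23.44 × 0.6870 = 16.103° ≈ +16.10°.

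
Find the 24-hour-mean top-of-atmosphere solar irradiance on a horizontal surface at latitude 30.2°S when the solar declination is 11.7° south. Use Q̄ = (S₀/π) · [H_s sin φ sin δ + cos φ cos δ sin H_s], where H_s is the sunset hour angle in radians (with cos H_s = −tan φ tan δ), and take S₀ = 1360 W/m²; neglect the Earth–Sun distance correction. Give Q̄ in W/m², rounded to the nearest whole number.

The sunset hour angle satisfies cos H_s = −tan φ tan δ = -0.1205, giving H_s = 96.92°. In radians, H_s = 1.6916.
H_s sin φ sin δ = 1.6916 × -0.5030 × -0.2028 = 0.1726.
cos φ cos δ sin H_s = 0.8643 × 0.9792 × 0.9927 = 0.8401.
Q̄ = (1360/π) × (0.1726 + 0.8401) = 432.90 × 1.0127 = 438.40 W/m².

438 W/m²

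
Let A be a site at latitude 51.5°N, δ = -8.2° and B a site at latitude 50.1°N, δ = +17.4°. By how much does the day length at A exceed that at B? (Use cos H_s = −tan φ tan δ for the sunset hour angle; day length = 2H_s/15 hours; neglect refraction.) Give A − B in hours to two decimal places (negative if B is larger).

A: H_s = arccos(−tan 51.5° · tan -8.2°) = 79.56°, so 2H_s/15 = 10.6080 h.
B: H_s = arccos(−tan 50.1° · tan 17.4°) = 112.01°, so 2H_s/15 = 14.9347 h.
A − B = 10.6080 − 14.9347 = -4.3267 h.

-4.33 h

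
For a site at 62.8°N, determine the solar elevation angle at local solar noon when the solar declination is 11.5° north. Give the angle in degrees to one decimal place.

38.7°

At local solar noon the hour angle is zero, so the elevation is 90° − |φ − δ| = 90° − |62.8° − (11.5°)| = 90° − 51.3° = 38.7°.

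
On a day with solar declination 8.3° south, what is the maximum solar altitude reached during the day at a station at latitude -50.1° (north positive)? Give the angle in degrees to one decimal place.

At local solar noon the hour angle is zero, so the elevation is 90° − |φ − δ| = 90° − |-50.1° − (-8.3°)| = 90° − 41.8° = 48.2°.

48.2°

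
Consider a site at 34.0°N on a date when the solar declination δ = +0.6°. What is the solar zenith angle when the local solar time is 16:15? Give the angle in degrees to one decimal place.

Hour angle H = 15° × (16.25 − 12) = 63.75°.
cos θ_z = sin φ sin δ + cos φ cos δ cos H = (0.5592)(0.0105) + (0.8290)(0.9999)(0.4423) = 0.3725.
θ_z = arccos(0.3725) = 68.13°.

68.1°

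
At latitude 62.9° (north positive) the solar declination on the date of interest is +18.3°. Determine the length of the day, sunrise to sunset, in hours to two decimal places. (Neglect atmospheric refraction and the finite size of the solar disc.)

17.37 hours

The sunset hour angle satisfies cos H_s = −tan φ tan δ = -0.6463, giving H_s = 130.26°.
Day length = 2 H_s / 15° h⁻¹ = 260.52° / 15 = 17.368 h.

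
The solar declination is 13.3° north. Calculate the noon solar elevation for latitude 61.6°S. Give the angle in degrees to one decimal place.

15.1°

At local solar noon the hour angle is zero, so the elevation is 90° − |φ − δ| = 90° − |-61.6° − (13.3°)| = 90° − 74.9° = 15.1°.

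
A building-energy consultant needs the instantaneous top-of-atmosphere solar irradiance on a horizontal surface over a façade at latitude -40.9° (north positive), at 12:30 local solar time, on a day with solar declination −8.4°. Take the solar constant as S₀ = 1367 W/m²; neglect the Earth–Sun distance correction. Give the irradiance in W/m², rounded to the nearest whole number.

Hour angle H = 15° × (12.5 − 12) = 7.50°.
With φ = -40.9°, δ = -8.4°, H = 7.50°: sin φ sin δ = 0.0956, cos φ cos δ cos H = 0.7413, so cos θ_z = 0.8369.
Top-of-atmosphere irradiance = S₀ cos θ_z = 1367 × 0.8369 = 1144.04 W/m².

1144 W/m²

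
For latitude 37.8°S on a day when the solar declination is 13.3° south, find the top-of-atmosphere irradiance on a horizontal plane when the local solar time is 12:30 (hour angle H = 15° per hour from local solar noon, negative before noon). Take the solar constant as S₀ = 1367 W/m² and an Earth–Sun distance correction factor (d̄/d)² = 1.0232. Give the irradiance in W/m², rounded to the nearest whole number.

Hour angle H = 15° × (12.5 − 12) = 7.50°.
With φ = -37.8°, δ = -13.3°, H = 7.50°: sin φ sin δ = 0.1410, cos φ cos δ cos H = 0.7624, so cos θ_z = 0.9034.
Top-of-atmosphere irradiance = S₀ (d̄/d)² cos θ_z = 1367 × 1.0232 × 0.9034 = 1263.60 W/m².

1264 W/m²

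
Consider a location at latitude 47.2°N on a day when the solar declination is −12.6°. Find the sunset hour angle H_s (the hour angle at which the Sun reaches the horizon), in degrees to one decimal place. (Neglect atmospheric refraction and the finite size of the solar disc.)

cos H_s = −tan(47.2°) · tan(-12.6°) = 0.2414, so H_s = arccos(0.2414) = 76.03°.

76.0°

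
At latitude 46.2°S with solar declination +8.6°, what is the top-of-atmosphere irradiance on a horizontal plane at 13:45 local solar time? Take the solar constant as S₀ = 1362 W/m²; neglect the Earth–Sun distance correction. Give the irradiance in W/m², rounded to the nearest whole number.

689 W/m²

Hour angle H = 15° × (13.75 − 12) = 26.25°.
cos θ_z = sin φ sin δ + cos φ cos δ cos H = (-0.7218)(0.1495) + (0.6921)(0.9888)(0.8969) = 0.5059.
Top-of-atmosphere irradiance = S₀ cos θ_z = 1362 × 0.5059 = 689.04 W/m².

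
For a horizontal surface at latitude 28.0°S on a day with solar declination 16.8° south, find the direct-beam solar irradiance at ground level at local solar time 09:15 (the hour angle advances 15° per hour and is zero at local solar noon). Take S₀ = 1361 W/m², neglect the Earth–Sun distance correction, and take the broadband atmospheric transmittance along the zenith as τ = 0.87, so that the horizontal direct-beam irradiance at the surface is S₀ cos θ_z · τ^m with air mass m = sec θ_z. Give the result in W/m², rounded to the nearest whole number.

Hour angle H = 15° × (9.25 − 12) = -41.25°.
With φ = -28.0°, δ = -16.8°, H = -41.25°: sin φ sin δ = 0.1357, cos φ cos δ cos H = 0.6355, so cos θ_z = 0.7712.
Air mass m = 1/cos θ_z = 1/0.7712 = 1.297; τ^m = 0.87^1.297 = 0.8348.
Surface direct beam = 1361 × 0.7712 × 0.8348 = 876.21 W/m².

876 W/m²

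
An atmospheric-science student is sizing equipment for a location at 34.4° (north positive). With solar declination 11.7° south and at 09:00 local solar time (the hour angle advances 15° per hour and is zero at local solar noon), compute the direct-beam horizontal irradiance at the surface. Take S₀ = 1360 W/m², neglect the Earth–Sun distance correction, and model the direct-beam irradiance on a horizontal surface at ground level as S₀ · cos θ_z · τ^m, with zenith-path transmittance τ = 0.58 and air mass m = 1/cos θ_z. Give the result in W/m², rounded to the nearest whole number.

Hour angle H = 15° × (9 − 12) = -45.00°.
cos θ_z = sin(34.4°) sin(-11.7°) + cos(34.4°) cos(-11.7°) cos(-45.00°) = -0.1146 + 0.5713 = 0.4567.
Air mass m = 1/cos θ_z = 1/0.4567 = 2.190; τ^m = 0.58^2.190 = 0.3033.
Surface direct beam = 1360 × 0.4567 × 0.3033 = 188.38 W/m².

188 W/m²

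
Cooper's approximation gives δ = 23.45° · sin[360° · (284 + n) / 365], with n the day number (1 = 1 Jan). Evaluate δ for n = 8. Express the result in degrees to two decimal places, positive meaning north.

360 × (284 + 8) / 365 = 288.000°; sin(288.000°) = -0.9511.
δ = 23.45 × -0.9511 = -22.303° ≈ -22.30°.

-22.30°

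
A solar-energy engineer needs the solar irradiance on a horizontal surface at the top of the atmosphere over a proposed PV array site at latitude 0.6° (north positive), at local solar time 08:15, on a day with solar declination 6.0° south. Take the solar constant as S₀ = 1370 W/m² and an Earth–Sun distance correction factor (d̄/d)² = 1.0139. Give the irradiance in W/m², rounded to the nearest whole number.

766 W/m²

Hour angle H = 15° × (8.25 − 12) = -56.25°.
With φ = 0.6°, δ = -6.0°, H = -56.25°: sin φ sin δ = -0.0011, cos φ cos δ cos H = 0.5525, so cos θ_z = 0.5514.
Top-of-atmosphere irradiance = S₀ (d̄/d)² cos θ_z = 1370 × 1.0139 × 0.5514 = 765.92 W/m².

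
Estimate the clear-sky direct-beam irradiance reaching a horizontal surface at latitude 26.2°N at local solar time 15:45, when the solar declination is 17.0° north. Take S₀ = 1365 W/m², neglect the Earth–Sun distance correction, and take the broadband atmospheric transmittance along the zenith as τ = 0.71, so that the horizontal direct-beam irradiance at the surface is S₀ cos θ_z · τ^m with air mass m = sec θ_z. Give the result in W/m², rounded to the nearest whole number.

470 W/m²

Hour angle H = 15° × (15.75 − 12) = 56.25°.
cos θ_z = sin φ sin δ + cos φ cos δ cos H = (0.4415)(0.2924) + (0.8973)(0.9563)(0.5556) = 0.6058.
Air mass m = 1/cos θ_z = 1/0.6058 = 1.651; τ^m = 0.71^1.651 = 0.5681.
Surface direct beam = 1365 × 0.6058 × 0.5681 = 469.77 W/m².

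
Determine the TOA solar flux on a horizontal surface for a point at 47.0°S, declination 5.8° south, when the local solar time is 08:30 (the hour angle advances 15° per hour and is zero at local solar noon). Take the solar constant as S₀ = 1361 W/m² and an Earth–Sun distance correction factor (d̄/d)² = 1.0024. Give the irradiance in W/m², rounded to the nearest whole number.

Hour angle H = 15° × (8.5 − 12) = -52.50°.
cos θ_z = sin φ sin δ + cos φ cos δ cos H = (-0.7314)(-0.1011) + (0.6820)(0.9949)(0.6088) = 0.4870.
Top-of-atmosphere irradiance = S₀ (d̄/d)² cos θ_z = 1361 × 1.0024 × 0.4870 = 664.40 W/m².

664 W/m²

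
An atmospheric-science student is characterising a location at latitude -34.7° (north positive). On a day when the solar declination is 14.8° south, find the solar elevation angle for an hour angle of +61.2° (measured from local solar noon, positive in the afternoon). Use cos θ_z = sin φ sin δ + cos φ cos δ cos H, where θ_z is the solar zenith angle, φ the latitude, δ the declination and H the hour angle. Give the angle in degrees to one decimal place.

cos θ_z = sin φ sin δ + cos φ cos δ cos H = (-0.5693)(-0.2554) + (0.8221)(0.9668)(0.4818) = 0.5283.
θ_z = arccos(0.5283) = 58.11°, so the elevation is 90° − 58.11° = 31.89°.

31.9°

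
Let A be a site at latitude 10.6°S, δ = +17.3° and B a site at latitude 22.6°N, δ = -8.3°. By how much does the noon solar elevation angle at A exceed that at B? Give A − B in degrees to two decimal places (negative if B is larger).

+3.00°

A: 90° − |-10.6 − (17.3)| = 62.10°.
B: 90° − |22.6 − (-8.3)| = 59.10°.
A − B = 62.10 − 59.10 = 3.00°.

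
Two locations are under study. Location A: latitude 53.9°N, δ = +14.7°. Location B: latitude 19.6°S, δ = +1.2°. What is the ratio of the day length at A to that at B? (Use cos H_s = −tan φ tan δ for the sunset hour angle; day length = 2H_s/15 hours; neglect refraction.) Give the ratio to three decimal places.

A: H_s = arccos(−tan 53.9° · tan 14.7°) = 111.09°, so 2H_s/15 = 14.8120 h.
B: H_s = arccos(−tan -19.6° · tan 1.2°) = 89.57°, so 2H_s/15 = 11.9427 h.
Ratio A/B = 14.8120 / 11.9427 = 1.2403.

1.240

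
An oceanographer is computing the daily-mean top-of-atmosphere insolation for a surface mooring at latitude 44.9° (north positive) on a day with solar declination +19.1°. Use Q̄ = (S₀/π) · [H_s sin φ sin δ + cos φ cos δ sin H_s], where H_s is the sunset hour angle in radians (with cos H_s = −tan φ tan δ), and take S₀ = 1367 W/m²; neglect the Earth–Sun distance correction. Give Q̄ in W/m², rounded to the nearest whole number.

467 W/m²

cos H_s = −tan(44.9°) · tan(19.1°) = -0.3451, so H_s = arccos(-0.3451) = 110.19°. In radians, H_s = 1.9232.
H_s sin φ sin δ = 1.9232 × 0.7059 × 0.3272 = 0.4442.
cos φ cos δ sin H_s = 0.7083 × 0.9449 × 0.9385 = 0.6281.
Q̄ = (1367/π) × (0.4442 + 0.6281) = 435.13 × 1.0723 = 466.59 W/m².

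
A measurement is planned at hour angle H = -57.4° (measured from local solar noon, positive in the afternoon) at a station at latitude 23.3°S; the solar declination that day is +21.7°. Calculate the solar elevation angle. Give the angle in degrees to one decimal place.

cos θ_z = sin(-23.3°) sin(21.7°) + cos(-23.3°) cos(21.7°) cos(-57.40°) = -0.1463 + 0.4598 = 0.3135.
θ_z = arccos(0.3135) = 71.73°, so the elevation is 90° − 71.73° = 18.27°.

18.3°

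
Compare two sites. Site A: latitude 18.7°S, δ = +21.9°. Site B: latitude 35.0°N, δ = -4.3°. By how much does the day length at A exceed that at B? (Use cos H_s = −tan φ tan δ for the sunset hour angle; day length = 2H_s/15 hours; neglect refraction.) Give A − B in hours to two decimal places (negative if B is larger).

-0.64 h

A: H_s = arccos(−tan -18.7° · tan 21.9°) = 82.18°, so 2H_s/15 = 10.9573 h.
B: H_s = arccos(−tan 35.0° · tan -4.3°) = 86.98°, so 2H_s/15 = 11.5973 h.
A − B = 10.9573 − 11.5973 = -0.6400 h.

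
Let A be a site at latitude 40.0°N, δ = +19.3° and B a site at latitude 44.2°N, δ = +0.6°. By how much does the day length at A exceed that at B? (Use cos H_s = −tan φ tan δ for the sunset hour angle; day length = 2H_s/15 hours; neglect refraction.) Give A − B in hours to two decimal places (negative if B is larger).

A: H_s = arccos(−tan 40.0° · tan 19.3°) = 107.09°, so 2H_s/15 = 14.2787 h.
B: H_s = arccos(−tan 44.2° · tan 0.6°) = 90.58°, so 2H_s/15 = 12.0773 h.
A − B = 14.2787 − 12.0773 = 2.2014 h.

+2.20 h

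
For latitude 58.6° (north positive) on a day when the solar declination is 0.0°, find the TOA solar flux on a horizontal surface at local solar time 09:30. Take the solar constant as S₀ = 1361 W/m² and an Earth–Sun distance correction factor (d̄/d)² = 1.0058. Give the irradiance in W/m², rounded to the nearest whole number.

566 W/m²

Hour angle H = 15° × (9.5 − 12) = -37.50°.
cos θ_z = sin φ sin δ + cos φ cos δ cos H = (0.8536)(0.0000) + (0.5210)(1.0000)(0.7934) = 0.4134.
Top-of-atmosphere irradiance = S₀ (d̄/d)² cos θ_z = 1361 × 1.0058 × 0.4134 = 565.90 W/m².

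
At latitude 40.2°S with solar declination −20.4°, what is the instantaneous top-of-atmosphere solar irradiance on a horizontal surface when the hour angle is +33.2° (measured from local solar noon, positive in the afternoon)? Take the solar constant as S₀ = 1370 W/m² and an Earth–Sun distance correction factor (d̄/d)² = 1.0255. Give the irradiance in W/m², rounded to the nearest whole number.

1158 W/m²

With φ = -40.2°, δ = -20.4°, H = 33.20°: sin φ sin δ = 0.2250, cos φ cos δ cos H = 0.5990, so cos θ_z = 0.8240.
Top-of-atmosphere irradiance = S₀ (d̄/d)² cos θ_z = 1370 × 1.0255 × 0.8240 = 1157.67 W/m².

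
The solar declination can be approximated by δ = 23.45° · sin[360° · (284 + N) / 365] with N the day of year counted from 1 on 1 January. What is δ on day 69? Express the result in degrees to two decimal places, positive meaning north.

360 × (284 + 69) / 365 = 348.164°; sin(348.164°) = -0.2051.
δ = 23.45 × -0.2051 = -4.810° ≈ -4.81°.

-4.81°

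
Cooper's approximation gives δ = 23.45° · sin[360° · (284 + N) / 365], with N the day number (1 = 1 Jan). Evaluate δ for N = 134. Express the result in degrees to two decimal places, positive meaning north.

360 × (284 + 134) / 365 = 412.274°; sin(412.274°) = 0.7909.
δ = 23.45 × 0.7909 = 18.547° ≈ +18.55°.

+18.55°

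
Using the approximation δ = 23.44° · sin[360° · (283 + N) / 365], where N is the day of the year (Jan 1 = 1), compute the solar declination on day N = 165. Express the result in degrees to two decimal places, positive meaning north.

+23.20°

360 × (283 + 165) / 365 = 441.863°; sin(441.863°) = 0.9899.
δ = 23.44 × 0.9899 = 23.203° ≈ +23.20°.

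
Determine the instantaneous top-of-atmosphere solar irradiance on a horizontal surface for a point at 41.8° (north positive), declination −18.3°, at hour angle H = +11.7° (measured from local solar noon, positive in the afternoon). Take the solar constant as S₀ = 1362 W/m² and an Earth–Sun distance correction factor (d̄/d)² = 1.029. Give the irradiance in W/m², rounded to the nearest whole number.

cos θ_z = sin(41.8°) sin(-18.3°) + cos(41.8°) cos(-18.3°) cos(11.70°) = -0.2093 + 0.6931 = 0.4838.
Top-of-atmosphere irradiance = S₀ (d̄/d)² cos θ_z = 1362 × 1.029 × 0.4838 = 678.04 W/m².

678 W/m²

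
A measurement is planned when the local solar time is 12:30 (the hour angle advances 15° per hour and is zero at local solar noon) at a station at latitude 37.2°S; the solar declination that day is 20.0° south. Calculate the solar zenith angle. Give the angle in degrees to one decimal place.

Hour angle H = 15° × (12.5 − 12) = 7.50°.
With φ = -37.2°, δ = -20.0°, H = 7.50°: sin φ sin δ = 0.2068, cos φ cos δ cos H = 0.7421, so cos θ_z = 0.9489.
θ_z = arccos(0.9489) = 18.40°.

18.4°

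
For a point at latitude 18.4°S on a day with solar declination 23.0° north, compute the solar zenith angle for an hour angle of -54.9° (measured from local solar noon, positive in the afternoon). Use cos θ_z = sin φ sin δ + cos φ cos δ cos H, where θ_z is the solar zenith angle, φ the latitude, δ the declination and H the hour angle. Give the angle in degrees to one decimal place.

67.7°

cos θ_z = sin(-18.4°) sin(23.0°) + cos(-18.4°) cos(23.0°) cos(-54.90°) = -0.1233 + 0.5022 = 0.3789.
θ_z = arccos(0.3789) = 67.73°.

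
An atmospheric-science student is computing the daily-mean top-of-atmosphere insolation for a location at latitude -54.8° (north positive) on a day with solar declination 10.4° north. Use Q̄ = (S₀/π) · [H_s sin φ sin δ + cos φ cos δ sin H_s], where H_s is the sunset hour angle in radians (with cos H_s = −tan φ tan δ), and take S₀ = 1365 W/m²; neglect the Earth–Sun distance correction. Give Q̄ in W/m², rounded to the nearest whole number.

−tan φ tan δ = −(-1.4176)(0.1835) = 0.2601; H_s = arccos(0.2601) = 74.92°. In radians, H_s = 1.3076.
H_s sin φ sin δ = 1.3076 × -0.8171 × 0.1805 = -0.1929.
cos φ cos δ sin H_s = 0.5764 × 0.9836 × 0.9656 = 0.5474.
Q̄ = (1365/π) × (-0.1929 + 0.5474) = 434.49 × 0.3545 = 154.03 W/m².

154 W/m²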